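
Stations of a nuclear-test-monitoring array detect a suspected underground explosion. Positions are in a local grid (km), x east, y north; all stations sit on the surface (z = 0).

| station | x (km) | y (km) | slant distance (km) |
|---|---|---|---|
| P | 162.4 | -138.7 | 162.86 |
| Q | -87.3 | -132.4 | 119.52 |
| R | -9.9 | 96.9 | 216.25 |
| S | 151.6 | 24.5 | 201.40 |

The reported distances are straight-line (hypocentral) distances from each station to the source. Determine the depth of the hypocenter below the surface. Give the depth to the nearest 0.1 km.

Each station gives a sphere (x−x_i)² + (y−y_i)² + z² = d_i² (stations at z=0).
Subtracting the P sphere from Q and R: z² cancels, leaving linear equations in x and y:
-499.4 x + 12.6 y = -8222.05
-344.6 x + 471.2 y = -56364.51
Solving: x ≈ 13.699, y ≈ -109.601 km (keep extra digits for the depth step; rounded: 13.7, -109.6).
Then from the P sphere: z² = 162.86² − (x − 162.4)² − (y + 138.7)² with x = 13.699, y = -109.601, so z ≈ 59.705 ≈ 59.7 km.

59.7 km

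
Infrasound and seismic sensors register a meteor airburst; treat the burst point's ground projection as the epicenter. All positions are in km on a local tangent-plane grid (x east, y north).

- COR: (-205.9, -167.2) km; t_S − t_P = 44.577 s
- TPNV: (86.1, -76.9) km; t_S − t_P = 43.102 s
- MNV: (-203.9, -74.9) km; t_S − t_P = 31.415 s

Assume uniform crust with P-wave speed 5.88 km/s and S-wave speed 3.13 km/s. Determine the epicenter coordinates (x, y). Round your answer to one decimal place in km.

Distance from S−P lag: d = Δt · v_P v_S / (v_P − v_S) = Δt · (5.88·3.13)/(5.88−3.13) ≈ 6.6925·Δt.
So d_COR = 298.33, d_TPNV = 288.46, d_MNV = 210.25 km.
Circle about each station: (x + 205.9)² + (y + 167.2)² = 298.33²; (x − 86.1)² + (y + 76.9)² = 288.46²; (x + 203.9)² + (y + 74.9)² = 210.25².
Subtracting the COR equation from the TPNV and MNV equations removes the quadratic terms:
584.0 x + 180.6 y = -51232.21
4.0 x + 184.6 y = 21630.30
Solving the 2×2 system: x ≈ -124.8, y ≈ 119.9 km.

x ≈ -124.8 km, y ≈ 119.9 km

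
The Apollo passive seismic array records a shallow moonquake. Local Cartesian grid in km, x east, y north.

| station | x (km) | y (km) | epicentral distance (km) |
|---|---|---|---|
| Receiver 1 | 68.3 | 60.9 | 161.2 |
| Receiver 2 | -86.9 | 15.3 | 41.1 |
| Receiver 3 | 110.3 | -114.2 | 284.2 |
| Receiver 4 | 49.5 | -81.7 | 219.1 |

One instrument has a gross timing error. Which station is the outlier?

Receiver 2

Solve using three stations at a time. Using Receiver 1, Receiver 3, Receiver 4 (subtract circle equations pairwise → linear system) gives (x, y) ≈ (-90.9, 86.6).
Distances from that point to each station vs reported:
  Receiver 1: calculated 161.3 vs reported 161.2 → residual 0.1 km
  Receiver 2: calculated 71.4 vs reported 41.1 → residual 30.3 km
  Receiver 3: calculated 284.2 vs reported 284.2 → residual 0.0 km
  Receiver 4: calculated 219.2 vs reported 219.1 → residual 0.1 km
Receiver 1, Receiver 3, Receiver 4 are mutually consistent (residuals ≈ 0); Receiver 2 is off by 30.3 km.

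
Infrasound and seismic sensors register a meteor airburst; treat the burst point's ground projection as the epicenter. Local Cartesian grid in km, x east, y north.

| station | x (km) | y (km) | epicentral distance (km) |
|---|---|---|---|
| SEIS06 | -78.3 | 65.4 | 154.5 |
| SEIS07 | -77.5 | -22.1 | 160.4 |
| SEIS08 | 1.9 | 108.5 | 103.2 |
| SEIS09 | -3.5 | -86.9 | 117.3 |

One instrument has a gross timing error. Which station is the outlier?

SEIS09

Solve using three stations at a time. Using SEIS06, SEIS07, SEIS08 (subtract circle equations pairwise → linear system) gives (x, y) ≈ (72.9, 33.6).
Distances from that point to each station vs reported:
  SEIS06: calculated 154.5 vs reported 154.5 → residual 0.0 km
  SEIS07: calculated 160.4 vs reported 160.4 → residual 0.0 km
  SEIS08: calculated 103.1 vs reported 103.2 → residual 0.1 km
  SEIS09: calculated 142.7 vs reported 117.3 → residual 25.4 km
SEIS06, SEIS07, SEIS08 are mutually consistent (residuals ≈ 0); SEIS09 is off by 25.4 km.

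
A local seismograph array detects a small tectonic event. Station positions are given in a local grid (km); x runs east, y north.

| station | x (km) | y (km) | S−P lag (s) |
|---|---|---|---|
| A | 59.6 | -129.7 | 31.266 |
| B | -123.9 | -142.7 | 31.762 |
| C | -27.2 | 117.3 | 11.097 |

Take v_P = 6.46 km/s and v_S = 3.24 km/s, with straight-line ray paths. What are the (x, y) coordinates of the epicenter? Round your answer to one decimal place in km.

x ≈ -41.5 km, y ≈ 46.6 km

Distance from S−P lag: d = Δt · v_P v_S / (v_P − v_S) = Δt · (6.46·3.24)/(6.46−3.24) ≈ 6.5001·Δt.
So d_A = 203.23, d_B = 206.46, d_C = 72.13 km.
Circle about each station: (x − 59.6)² + (y + 129.7)² = 203.23²; (x + 123.9)² + (y + 142.7)² = 206.46²; (x + 27.2)² + (y − 117.3)² = 72.13².
Subtracting the A equation from the B and C equations removes the quadratic terms:
-367.0 x − 26.0 y = 14016.95
-173.6 x + 494.0 y = 30224.58
Solving the 2×2 system: x ≈ -41.5, y ≈ 46.6 km.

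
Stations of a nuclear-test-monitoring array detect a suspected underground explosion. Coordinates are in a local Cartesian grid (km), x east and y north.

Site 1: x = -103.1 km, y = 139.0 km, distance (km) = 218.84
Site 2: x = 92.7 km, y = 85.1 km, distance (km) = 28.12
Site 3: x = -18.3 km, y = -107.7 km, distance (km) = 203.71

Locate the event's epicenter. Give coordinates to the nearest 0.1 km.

x ≈ 100.2 km, y ≈ 58.0 km

Circle about each station: (x + 103.1)² + (y − 139.0)² = 218.84²; (x − 92.7)² + (y − 85.1)² = 28.12²; (x + 18.3)² + (y + 107.7)² = 203.71².
Subtracting pairs of circle equations eliminates x²+y² and gives linear equations (the radical axes):
391.6 x − 107.8 y = 32984.90
169.6 x − 493.4 y = -11623.25
Solving the 2×2 system: x ≈ 100.2, y ≈ 58.0 km.
Check against Site 1 (with the unrounded x, y): √((x + 103.1)²+(y − 139.0)²) = 218.84 ≈ 218.84 km. ✓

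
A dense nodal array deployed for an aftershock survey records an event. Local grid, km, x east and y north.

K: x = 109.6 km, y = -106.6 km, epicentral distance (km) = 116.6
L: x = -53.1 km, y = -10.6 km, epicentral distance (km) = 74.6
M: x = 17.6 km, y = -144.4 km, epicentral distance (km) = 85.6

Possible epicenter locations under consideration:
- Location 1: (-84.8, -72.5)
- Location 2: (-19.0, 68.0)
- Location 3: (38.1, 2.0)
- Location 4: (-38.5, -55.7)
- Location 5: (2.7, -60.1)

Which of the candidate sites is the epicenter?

For each candidate, compare |candidate − station| to the reported distance:
Location 1: residuals K 80.8, L 5.1, M 39.5 → max 80.8 km
Location 2: residuals K 100.2, L 11.1, M 129.9 → max 129.9 km
Location 3: residuals K 13.4, L 17.5, M 62.2 → max 62.2 km
Location 4: residuals K 40.0, L 27.2, M 19.4 → max 40.0 km
Location 5: residuals K 0.0, L 0.0, M 0.0 → max 0.0 km
Only Location 5 has all residuals ≈ 0.

Location 5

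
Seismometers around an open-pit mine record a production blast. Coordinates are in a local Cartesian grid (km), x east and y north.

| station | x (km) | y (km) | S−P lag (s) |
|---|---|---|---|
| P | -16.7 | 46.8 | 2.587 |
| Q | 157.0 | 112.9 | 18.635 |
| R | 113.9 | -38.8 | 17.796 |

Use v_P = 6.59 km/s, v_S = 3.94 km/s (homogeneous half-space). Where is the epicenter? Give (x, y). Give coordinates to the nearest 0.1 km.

Distance from S−P lag: d = Δt · v_P v_S / (v_P − v_S) = Δt · (6.59·3.94)/(6.59−3.94) ≈ 9.7980·Δt.
So d_P = 25.35, d_Q = 182.59, d_R = 174.36 km.
Circle about each station: (x + 16.7)² + (y − 46.8)² = 25.35²; (x − 157.0)² + (y − 112.9)² = 182.59²; (x − 113.9)² + (y + 38.8)² = 174.36².
Subtracting pairs of circle equations eliminates x²+y² and gives linear equations (the radical axes):
347.4 x + 132.2 y = 2229.79
261.2 x − 171.2 y = -17749.27
Solving the 2×2 system: x ≈ -20.9, y ≈ 71.8 km.

(-20.9, 71.8)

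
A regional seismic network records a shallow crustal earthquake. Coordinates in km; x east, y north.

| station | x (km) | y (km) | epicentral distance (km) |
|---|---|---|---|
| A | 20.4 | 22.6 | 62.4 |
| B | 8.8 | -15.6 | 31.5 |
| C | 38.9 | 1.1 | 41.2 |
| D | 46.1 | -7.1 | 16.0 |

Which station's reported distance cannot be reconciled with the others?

D

Solve using three stations at a time. Using A, B, C (subtract circle equations pairwise → linear system) gives (x, y) ≈ (29.8, -39.1).
Distances from that point to each station vs reported:
  A: calculated 62.4 vs reported 62.4 → residual 0.0 km
  B: calculated 31.5 vs reported 31.5 → residual 0.0 km
  C: calculated 41.2 vs reported 41.2 → residual 0.0 km
  D: calculated 35.9 vs reported 16.0 → residual 19.9 km
A, B, C are mutually consistent (residuals ≈ 0); D is off by 19.9 km.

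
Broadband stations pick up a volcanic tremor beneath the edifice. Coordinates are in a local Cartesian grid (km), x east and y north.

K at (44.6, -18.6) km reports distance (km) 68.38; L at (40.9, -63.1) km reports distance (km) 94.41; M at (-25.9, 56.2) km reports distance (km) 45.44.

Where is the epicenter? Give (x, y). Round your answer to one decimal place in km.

-16.7 km east, 11.7 km north

Circle about each station: (x − 44.6)² + (y + 18.6)² = 68.38²; (x − 40.9)² + (y + 63.1)² = 94.41²; (x + 25.9)² + (y − 56.2)² = 45.44².
Subtracting the K equation from the L and M equations removes the quadratic terms:
-7.4 x − 89.0 y = -918.12
-141.0 x + 149.6 y = 4105.16
Solving the 2×2 system: x ≈ -16.7, y ≈ 11.7 km.
Check against K (with the unrounded x, y): √((x − 44.6)²+(y + 18.6)²) = 68.38 ≈ 68.38 km. ✓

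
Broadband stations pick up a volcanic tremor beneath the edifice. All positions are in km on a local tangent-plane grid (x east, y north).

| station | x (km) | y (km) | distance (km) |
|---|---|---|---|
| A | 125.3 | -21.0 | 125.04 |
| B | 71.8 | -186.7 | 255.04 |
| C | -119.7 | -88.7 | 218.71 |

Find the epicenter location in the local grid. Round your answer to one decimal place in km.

Circle about each station: (x − 125.3)² + (y + 21.0)² = 125.04²; (x − 71.8)² + (y + 186.7)² = 255.04²; (x + 119.7)² + (y + 88.7)² = 218.71².
Subtracting the A equation from the B and C equations removes the quadratic terms:
-107.0 x − 331.4 y = -25539.36
-490.0 x − 135.4 y = -26144.37
Solving the 2×2 system: x ≈ 35.2, y ≈ 65.7 km.

35.2 km east, 65.7 km north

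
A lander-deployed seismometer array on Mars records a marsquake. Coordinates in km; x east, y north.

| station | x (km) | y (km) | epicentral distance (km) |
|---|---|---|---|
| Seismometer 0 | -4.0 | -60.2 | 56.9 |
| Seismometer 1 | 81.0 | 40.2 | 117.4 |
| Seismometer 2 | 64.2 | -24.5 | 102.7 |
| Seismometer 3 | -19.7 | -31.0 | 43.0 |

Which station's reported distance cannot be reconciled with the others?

Seismometer 0

Solve using three stations at a time. Using Seismometer 1, Seismometer 2, Seismometer 3 (subtract circle equations pairwise → linear system) gives (x, y) ≈ (-32.5, 10.1).
Distances from that point to each station vs reported:
  Seismometer 0: calculated 75.9 vs reported 56.9 → residual 19.0 km
  Seismometer 1: calculated 117.4 vs reported 117.4 → residual 0.0 km
  Seismometer 2: calculated 102.7 vs reported 102.7 → residual 0.0 km
  Seismometer 3: calculated 43.1 vs reported 43.0 → residual 0.1 km
Seismometer 1, Seismometer 2, Seismometer 3 are mutually consistent (residuals ≈ 0); Seismometer 0 is off by 19.0 km.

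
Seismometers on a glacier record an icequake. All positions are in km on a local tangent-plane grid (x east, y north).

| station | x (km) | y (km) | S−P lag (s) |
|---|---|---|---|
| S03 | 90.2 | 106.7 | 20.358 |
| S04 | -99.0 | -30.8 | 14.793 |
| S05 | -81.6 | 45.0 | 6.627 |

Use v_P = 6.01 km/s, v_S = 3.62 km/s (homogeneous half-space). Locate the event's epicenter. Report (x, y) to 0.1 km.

Distance from S−P lag: d = Δt · v_P v_S / (v_P − v_S) = Δt · (6.01·3.62)/(6.01−3.62) ≈ 9.1030·Δt.
So d_S03 = 185.32, d_S04 = 134.66, d_S05 = 60.33 km.
Circle about each station: (x − 90.2)² + (y − 106.7)² = 185.32²; (x + 99.0)² + (y + 30.8)² = 134.66²; (x + 81.6)² + (y − 45.0)² = 60.33².
Subtracting the S03 equation from the S04 and S05 equations removes the quadratic terms:
-378.4 x − 275.0 y = 7438.90
-343.6 x − 123.4 y = 19866.42
Solving the 2×2 system: x ≈ -95.1, y ≈ 103.8 km.

x ≈ -95.1 km, y ≈ 103.8 km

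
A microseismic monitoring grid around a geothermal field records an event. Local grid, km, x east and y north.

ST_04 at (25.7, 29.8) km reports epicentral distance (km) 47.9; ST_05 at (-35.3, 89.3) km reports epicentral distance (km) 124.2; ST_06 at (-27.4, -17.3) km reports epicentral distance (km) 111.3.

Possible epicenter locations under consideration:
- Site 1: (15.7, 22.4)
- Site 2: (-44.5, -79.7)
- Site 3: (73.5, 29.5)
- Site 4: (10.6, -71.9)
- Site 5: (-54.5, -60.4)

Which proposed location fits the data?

Site 3

For each candidate, compare |candidate − station| to the reported distance:
Site 1: residuals ST_04 35.5, ST_05 40.1, ST_06 52.7 → max 52.7 km
Site 2: residuals ST_04 82.2, ST_05 45.1, ST_06 46.6 → max 82.2 km
Site 3: residuals ST_04 0.1, ST_05 0.0, ST_06 0.1 → max 0.1 km
Site 4: residuals ST_04 54.9, ST_05 43.4, ST_06 44.8 → max 54.9 km
Site 5: residuals ST_04 72.8, ST_05 26.7, ST_06 60.4 → max 72.8 km
Only Site 3 has all residuals ≈ 0.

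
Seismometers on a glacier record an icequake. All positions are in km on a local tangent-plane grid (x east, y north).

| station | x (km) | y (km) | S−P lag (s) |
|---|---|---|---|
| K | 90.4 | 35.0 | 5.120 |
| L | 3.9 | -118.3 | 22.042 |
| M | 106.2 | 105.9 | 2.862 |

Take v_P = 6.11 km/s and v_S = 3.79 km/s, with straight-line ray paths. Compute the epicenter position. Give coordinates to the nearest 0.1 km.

Distance from S−P lag: d = Δt · v_P v_S / (v_P − v_S) = Δt · (6.11·3.79)/(6.11−3.79) ≈ 9.9814·Δt.
So d_K = 51.10, d_L = 220.01, d_M = 28.57 km.
Circle about each station: (x − 90.4)² + (y − 35.0)² = 51.10²; (x − 3.9)² + (y + 118.3)² = 220.01²; (x − 106.2)² + (y − 105.9)² = 28.57².
Subtracting the K equation from the L and M equations removes the quadratic terms:
-173.0 x − 306.6 y = -41180.25
31.6 x + 141.8 y = 14891.06
Solving the 2×2 system: x ≈ 85.8, y ≈ 85.9 km.
Check against K (with the unrounded x, y): √((x − 90.4)²+(y − 35.0)²) = 51.10 ≈ 51.10 km. ✓

85.8 km east, 85.9 km north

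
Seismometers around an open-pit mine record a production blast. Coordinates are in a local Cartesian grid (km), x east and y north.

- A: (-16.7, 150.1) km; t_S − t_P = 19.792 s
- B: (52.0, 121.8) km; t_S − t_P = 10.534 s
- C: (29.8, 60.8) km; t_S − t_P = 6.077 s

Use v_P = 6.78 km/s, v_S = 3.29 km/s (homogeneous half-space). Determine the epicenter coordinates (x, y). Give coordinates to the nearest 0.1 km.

Distance from S−P lag: d = Δt · v_P v_S / (v_P − v_S) = Δt · (6.78·3.29)/(6.78−3.29) ≈ 6.3915·Δt.
So d_A = 126.50, d_B = 67.33, d_C = 38.84 km.
Circle about each station: (x + 16.7)² + (y − 150.1)² = 126.50²; (x − 52.0)² + (y − 121.8)² = 67.33²; (x − 29.8)² + (y − 60.8)² = 38.84².
Subtracting the A equation from the B and C equations removes the quadratic terms:
137.4 x − 56.6 y = 6199.26
93.0 x − 178.6 y = -3730.52
Solving the 2×2 system: x ≈ 68.4, y ≈ 56.5 km.

(68.4, 56.5)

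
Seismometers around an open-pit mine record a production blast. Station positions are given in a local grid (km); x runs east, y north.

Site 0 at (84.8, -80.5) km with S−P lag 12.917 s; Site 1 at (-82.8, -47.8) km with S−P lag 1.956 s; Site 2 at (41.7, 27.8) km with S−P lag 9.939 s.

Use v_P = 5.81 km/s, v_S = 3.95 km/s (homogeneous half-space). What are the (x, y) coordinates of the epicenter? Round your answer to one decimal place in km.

Distance from S−P lag: d = Δt · v_P v_S / (v_P − v_S) = Δt · (5.81·3.95)/(5.81−3.95) ≈ 12.3384·Δt.
So d_Site 0 = 159.38, d_Site 1 = 24.13, d_Site 2 = 122.63 km.
Circle about each station: (x − 84.8)² + (y + 80.5)² = 159.38²; (x + 82.8)² + (y + 47.8)² = 24.13²; (x − 41.7)² + (y − 27.8)² = 122.63².
Subtracting the Site 0 equation from the Site 1 and Site 2 equations removes the quadratic terms:
-335.2 x + 65.4 y = 20289.12
-86.2 x + 216.6 y = -795.69
Solving the 2×2 system: x ≈ -66.4, y ≈ -30.1 km.

-66.4 km east, -30.1 km north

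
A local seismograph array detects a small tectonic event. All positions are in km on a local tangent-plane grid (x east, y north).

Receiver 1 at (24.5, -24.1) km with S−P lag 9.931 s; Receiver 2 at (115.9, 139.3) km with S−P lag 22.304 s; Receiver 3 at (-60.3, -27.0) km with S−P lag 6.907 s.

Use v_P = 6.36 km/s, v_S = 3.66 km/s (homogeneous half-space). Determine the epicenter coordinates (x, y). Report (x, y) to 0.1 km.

-42.1 km east, 29.7 km north

Distance from S−P lag: d = Δt · v_P v_S / (v_P − v_S) = Δt · (6.36·3.66)/(6.36−3.66) ≈ 8.6213·Δt.
So d_Receiver 1 = 85.62, d_Receiver 2 = 192.29, d_Receiver 3 = 59.55 km.
Circle about each station: (x − 24.5)² + (y + 24.1)² = 85.62²; (x − 115.9)² + (y − 139.3)² = 192.29²; (x + 60.3)² + (y + 27.0)² = 59.55².
Subtracting the Receiver 1 equation from the Receiver 2 and Receiver 3 equations removes the quadratic terms:
182.8 x + 326.8 y = 2011.58
-169.6 x − 5.8 y = 6968.61
Solving the 2×2 system: x ≈ -42.1, y ≈ 29.7 km.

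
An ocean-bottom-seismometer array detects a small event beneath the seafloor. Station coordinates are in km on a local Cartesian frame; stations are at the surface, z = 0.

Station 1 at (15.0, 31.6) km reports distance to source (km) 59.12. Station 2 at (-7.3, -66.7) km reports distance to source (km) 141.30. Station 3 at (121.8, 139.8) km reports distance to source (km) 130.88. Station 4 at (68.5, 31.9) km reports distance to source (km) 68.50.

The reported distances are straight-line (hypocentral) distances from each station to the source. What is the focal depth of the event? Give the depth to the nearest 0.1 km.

Each station gives a sphere (x−x_i)² + (y−y_i)² + z² = d_i² (stations at z=0).
Subtracting the Station 1 sphere from Station 2 and Station 3: z² cancels, leaving linear equations in x and y:
-44.6 x − 196.6 y = -13191.90
213.6 x + 216.4 y = 19521.32
Solving: x ≈ 30.399, y ≈ 60.204 km (keep extra digits for the depth step; rounded: 30.4, 60.2).
Then from the Station 1 sphere: z² = 59.12² − (x − 15.0)² − (y − 31.6)² with x = 30.399, y = 60.204, so z ≈ 49.395 ≈ 49.4 km.

z ≈ 49.4 km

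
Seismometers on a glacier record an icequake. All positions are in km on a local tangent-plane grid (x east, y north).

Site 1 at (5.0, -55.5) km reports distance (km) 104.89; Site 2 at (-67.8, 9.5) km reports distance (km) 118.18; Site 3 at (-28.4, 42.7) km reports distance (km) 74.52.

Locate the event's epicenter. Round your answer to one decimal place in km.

Circle about each station: (x − 5.0)² + (y + 55.5)² = 104.89²; (x + 67.8)² + (y − 9.5)² = 118.18²; (x + 28.4)² + (y − 42.7)² = 74.52².
Subtracting pairs of circle equations eliminates x²+y² and gives linear equations (the radical axes):
-145.6 x + 130.0 y = -1382.76
-66.8 x + 196.4 y = 4973.28
Solving the 2×2 system: x ≈ 46.1, y ≈ 41.0 km.

46.1 km east, 41.0 km north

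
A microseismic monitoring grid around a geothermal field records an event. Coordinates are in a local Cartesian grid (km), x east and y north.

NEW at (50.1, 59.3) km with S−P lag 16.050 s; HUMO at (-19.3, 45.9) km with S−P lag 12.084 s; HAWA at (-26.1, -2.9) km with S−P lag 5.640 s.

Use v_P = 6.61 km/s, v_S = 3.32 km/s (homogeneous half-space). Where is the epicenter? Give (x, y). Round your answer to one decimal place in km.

Distance from S−P lag: d = Δt · v_P v_S / (v_P − v_S) = Δt · (6.61·3.32)/(6.61−3.32) ≈ 6.6703·Δt.
So d_NEW = 107.06, d_HUMO = 80.60, d_HAWA = 37.62 km.
Circle about each station: (x − 50.1)² + (y − 59.3)² = 107.06²; (x + 19.3)² + (y − 45.9)² = 80.60²; (x + 26.1)² + (y + 2.9)² = 37.62².
Subtracting the NEW equation from the HUMO and HAWA equations removes the quadratic terms:
-138.8 x − 26.8 y = 1418.28
-152.4 x − 124.4 y = 4709.70
Solving the 2×2 system: x ≈ -3.8, y ≈ -33.2 km.

(-3.8, -33.2)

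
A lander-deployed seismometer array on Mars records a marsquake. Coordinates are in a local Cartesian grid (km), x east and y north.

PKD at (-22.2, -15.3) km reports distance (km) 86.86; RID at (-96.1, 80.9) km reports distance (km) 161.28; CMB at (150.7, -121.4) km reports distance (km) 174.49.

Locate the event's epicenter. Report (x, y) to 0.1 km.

(55.0, 24.5)

Circle about each station: (x + 22.2)² + (y + 15.3)² = 86.86²; (x + 96.1)² + (y − 80.9)² = 161.28²; (x − 150.7)² + (y + 121.4)² = 174.49².
Subtracting pairs of circle equations eliminates x²+y² and gives linear equations (the radical axes):
-147.8 x + 192.4 y = -3413.49
345.8 x − 212.2 y = 13819.42
Solving the 2×2 system: x ≈ 55.0, y ≈ 24.5 km.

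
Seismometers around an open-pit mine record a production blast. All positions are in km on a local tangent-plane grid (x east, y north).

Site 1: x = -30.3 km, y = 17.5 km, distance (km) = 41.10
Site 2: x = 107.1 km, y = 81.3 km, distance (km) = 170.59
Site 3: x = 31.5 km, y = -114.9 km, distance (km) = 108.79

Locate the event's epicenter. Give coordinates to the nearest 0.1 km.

Circle about each station: (x + 30.3)² + (y − 17.5)² = 41.10²; (x − 107.1)² + (y − 81.3)² = 170.59²; (x − 31.5)² + (y + 114.9)² = 108.79².
Subtracting the Site 1 equation from the Site 2 and Site 3 equations removes the quadratic terms:
274.8 x + 127.6 y = -10555.98
123.6 x − 264.8 y = 2823.87
Solving the 2×2 system: x ≈ -27.5, y ≈ -23.5 km.
Check against Site 1 (with the unrounded x, y): √((x + 30.3)²+(y − 17.5)²) = 41.10 ≈ 41.10 km. ✓

(-27.5, -23.5)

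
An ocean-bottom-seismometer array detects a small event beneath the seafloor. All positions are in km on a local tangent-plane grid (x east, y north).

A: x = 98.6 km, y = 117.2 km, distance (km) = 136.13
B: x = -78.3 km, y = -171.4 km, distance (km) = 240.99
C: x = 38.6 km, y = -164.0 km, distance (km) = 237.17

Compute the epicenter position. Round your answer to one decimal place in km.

(-26.7, 64.0)

Circle about each station: (x − 98.6)² + (y − 117.2)² = 136.13²; (x + 78.3)² + (y + 171.4)² = 240.99²; (x − 38.6)² + (y + 164.0)² = 237.17².
Subtracting the A equation from the B and C equations removes the quadratic terms:
-353.8 x − 577.2 y = -27493.75
-120.0 x − 562.4 y = -32790.07
Solving the 2×2 system: x ≈ -26.7, y ≈ 64.0 km.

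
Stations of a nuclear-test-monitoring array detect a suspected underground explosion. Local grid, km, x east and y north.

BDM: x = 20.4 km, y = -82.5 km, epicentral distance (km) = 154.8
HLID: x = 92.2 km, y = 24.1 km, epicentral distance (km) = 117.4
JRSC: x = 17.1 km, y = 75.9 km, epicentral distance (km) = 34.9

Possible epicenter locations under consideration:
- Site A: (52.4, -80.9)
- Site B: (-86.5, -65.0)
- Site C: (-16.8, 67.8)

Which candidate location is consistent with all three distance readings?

Site C

For each candidate, compare |candidate − station| to the reported distance:
Site A: residuals BDM 122.8, HLID 5.1, JRSC 125.8 → max 125.8 km
Site B: residuals BDM 46.5, HLID 82.3, JRSC 140.0 → max 140.0 km
Site C: residuals BDM 0.0, HLID 0.0, JRSC 0.0 → max 0.0 km
Only Site C has all residuals ≈ 0.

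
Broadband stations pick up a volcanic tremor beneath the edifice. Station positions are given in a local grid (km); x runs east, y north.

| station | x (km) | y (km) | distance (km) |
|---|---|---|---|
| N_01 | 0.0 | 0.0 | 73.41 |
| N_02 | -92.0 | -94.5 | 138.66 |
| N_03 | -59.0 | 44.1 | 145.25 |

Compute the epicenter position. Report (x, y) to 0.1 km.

x ≈ 42.3 km, y ≈ -60.0 km

Circle about each station: x² + y² = 73.41²; (x + 92.0)² + (y + 94.5)² = 138.66²; (x + 59.0)² + (y − 44.1)² = 145.25².
Subtracting pairs of circle equations eliminates x²+y² and gives linear equations (the radical axes):
-184.0 x − 189.0 y = 3556.68
-118.0 x + 88.2 y = -10282.72
Solving the 2×2 system: x ≈ 42.3, y ≈ -60.0 km.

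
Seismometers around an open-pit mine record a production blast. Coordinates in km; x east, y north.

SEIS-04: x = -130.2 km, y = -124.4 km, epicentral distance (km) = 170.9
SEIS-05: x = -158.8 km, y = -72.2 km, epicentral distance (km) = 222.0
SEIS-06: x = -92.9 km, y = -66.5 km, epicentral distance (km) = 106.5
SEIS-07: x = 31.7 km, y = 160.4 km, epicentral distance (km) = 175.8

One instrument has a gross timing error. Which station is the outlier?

SEIS-05

Solve using three stations at a time. Using SEIS-04, SEIS-06, SEIS-07 (subtract circle equations pairwise → linear system) gives (x, y) ≈ (-0.8, -12.5).
Distances from that point to each station vs reported:
  SEIS-04: calculated 171.1 vs reported 170.9 → residual 0.2 km
  SEIS-05: calculated 168.9 vs reported 222.0 → residual 53.1 km
  SEIS-06: calculated 106.7 vs reported 106.5 → residual 0.2 km
  SEIS-07: calculated 175.9 vs reported 175.8 → residual 0.1 km
SEIS-04, SEIS-06, SEIS-07 are mutually consistent (residuals ≈ 0); SEIS-05 is off by 53.1 km.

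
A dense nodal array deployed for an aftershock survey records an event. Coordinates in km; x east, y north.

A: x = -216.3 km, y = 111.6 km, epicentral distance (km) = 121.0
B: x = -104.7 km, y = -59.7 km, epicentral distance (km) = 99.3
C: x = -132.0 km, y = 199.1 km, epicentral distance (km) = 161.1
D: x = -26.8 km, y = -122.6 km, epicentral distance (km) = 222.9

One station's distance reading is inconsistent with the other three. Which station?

D

Solve using three stations at a time. Using A, B, C (subtract circle equations pairwise → linear system) gives (x, y) ≈ (-119.9, 38.4).
Distances from that point to each station vs reported:
  A: calculated 121.0 vs reported 121.0 → residual 0.0 km
  B: calculated 99.3 vs reported 99.3 → residual 0.0 km
  C: calculated 161.1 vs reported 161.1 → residual 0.0 km
  D: calculated 186.0 vs reported 222.9 → residual 36.9 km
A, B, C are mutually consistent (residuals ≈ 0); D is off by 36.9 km.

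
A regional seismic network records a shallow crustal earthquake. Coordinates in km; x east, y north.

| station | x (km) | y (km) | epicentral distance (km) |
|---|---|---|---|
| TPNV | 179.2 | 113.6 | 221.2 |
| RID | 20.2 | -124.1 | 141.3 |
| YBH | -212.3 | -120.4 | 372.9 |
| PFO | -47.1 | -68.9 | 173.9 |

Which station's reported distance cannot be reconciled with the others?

Solve using three stations at a time. Using TPNV, RID, YBH (subtract circle equations pairwise → linear system) gives (x, y) ≈ (160.3, -106.7).
Distances from that point to each station vs reported:
  TPNV: calculated 221.1 vs reported 221.2 → residual 0.1 km
  RID: calculated 141.2 vs reported 141.3 → residual 0.1 km
  YBH: calculated 372.9 vs reported 372.9 → residual 0.0 km
  PFO: calculated 210.8 vs reported 173.9 → residual 36.9 km
TPNV, RID, YBH are mutually consistent (residuals ≈ 0); PFO is off by 36.9 km.

PFO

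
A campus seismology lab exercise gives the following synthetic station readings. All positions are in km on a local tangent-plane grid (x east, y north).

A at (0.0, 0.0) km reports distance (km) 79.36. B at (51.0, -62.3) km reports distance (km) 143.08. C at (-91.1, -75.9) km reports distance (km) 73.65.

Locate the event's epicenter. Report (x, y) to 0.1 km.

Circle about each station: x² + y² = 79.36²; (x − 51.0)² + (y + 62.3)² = 143.08²; (x + 91.1)² + (y + 75.9)² = 73.65².
Subtracting pairs of circle equations eliminates x²+y² and gives linear equations (the radical axes):
102.0 x − 124.6 y = -7691.59
-182.2 x − 151.8 y = 14933.71
Solving the 2×2 system: x ≈ -79.3, y ≈ -3.2 km.

x ≈ -79.3 km, y ≈ -3.2 km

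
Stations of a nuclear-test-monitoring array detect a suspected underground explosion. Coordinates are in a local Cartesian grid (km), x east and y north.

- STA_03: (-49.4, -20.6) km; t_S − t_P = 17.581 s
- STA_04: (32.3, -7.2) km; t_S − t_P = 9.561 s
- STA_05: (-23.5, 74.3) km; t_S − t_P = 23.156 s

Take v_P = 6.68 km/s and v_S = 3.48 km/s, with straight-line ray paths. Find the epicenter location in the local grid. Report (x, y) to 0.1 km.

Distance from S−P lag: d = Δt · v_P v_S / (v_P − v_S) = Δt · (6.68·3.48)/(6.68−3.48) ≈ 7.2645·Δt.
So d_STA_03 = 127.72, d_STA_04 = 69.46, d_STA_05 = 168.22 km.
Circle about each station: (x + 49.4)² + (y + 20.6)² = 127.72²; (x − 32.3)² + (y + 7.2)² = 69.46²; (x + 23.5)² + (y − 74.3)² = 168.22².
Subtracting the STA_03 equation from the STA_04 and STA_05 equations removes the quadratic terms:
163.4 x + 26.8 y = 9718.12
51.8 x + 189.8 y = -8777.55
Solving the 2×2 system: x ≈ 70.2, y ≈ -65.4 km.

x ≈ 70.2 km, y ≈ -65.4 km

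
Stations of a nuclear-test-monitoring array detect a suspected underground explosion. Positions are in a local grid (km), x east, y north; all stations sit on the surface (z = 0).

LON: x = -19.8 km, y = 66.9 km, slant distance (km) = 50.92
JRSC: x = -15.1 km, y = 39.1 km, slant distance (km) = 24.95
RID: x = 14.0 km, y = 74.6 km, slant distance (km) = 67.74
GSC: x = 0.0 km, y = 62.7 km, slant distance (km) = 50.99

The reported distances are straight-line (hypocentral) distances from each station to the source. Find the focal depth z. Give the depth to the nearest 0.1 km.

Each station gives a sphere (x−x_i)² + (y−y_i)² + z² = d_i² (stations at z=0).
Subtracting the LON sphere from JRSC and RID: z² cancels, leaving linear equations in x and y:
9.4 x − 55.6 y = -1140.49
67.6 x + 15.4 y = -1102.35
Solving: x ≈ -20.202, y ≈ 17.097 km (keep extra digits for the depth step; rounded: -20.2, 17.1).
Then from the LON sphere: z² = 50.92² − (x + 19.8)² − (y − 66.9)² with x = -20.202, y = 17.097, so z ≈ 10.599 ≈ 10.6 km.

depth ≈ 10.6 km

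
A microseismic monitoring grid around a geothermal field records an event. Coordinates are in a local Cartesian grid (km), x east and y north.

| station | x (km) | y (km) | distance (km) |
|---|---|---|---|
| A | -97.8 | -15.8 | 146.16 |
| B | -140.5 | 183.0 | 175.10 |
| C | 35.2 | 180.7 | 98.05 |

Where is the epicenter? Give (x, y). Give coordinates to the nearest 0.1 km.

x ≈ 6.0 km, y ≈ 87.1 km

Circle about each station: (x + 97.8)² + (y + 15.8)² = 146.16²; (x + 140.5)² + (y − 183.0)² = 175.10²; (x − 35.2)² + (y − 180.7)² = 98.05².
Subtracting the A equation from the B and C equations removes the quadratic terms:
-85.4 x + 397.6 y = 34117.51
266.0 x + 393.0 y = 35825.99
Solving the 2×2 system: x ≈ 6.0, y ≈ 87.1 km.
Check against A (with the unrounded x, y): √((x + 97.8)²+(y + 15.8)²) = 146.16 ≈ 146.16 km. ✓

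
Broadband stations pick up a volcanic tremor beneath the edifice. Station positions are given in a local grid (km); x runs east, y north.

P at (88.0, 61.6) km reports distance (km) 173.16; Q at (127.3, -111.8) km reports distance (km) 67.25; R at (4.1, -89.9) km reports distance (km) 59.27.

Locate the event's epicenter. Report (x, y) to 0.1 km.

Circle about each station: (x − 88.0)² + (y − 61.6)² = 173.16²; (x − 127.3)² + (y + 111.8)² = 67.25²; (x − 4.1)² + (y + 89.9)² = 59.27².
Subtracting the P equation from the Q and R equations removes the quadratic terms:
78.6 x − 346.8 y = 42627.79
-167.8 x − 303.0 y = 23031.71
Solving the 2×2 system: x ≈ 60.1, y ≈ -109.3 km.

x ≈ 60.1 km, y ≈ -109.3 km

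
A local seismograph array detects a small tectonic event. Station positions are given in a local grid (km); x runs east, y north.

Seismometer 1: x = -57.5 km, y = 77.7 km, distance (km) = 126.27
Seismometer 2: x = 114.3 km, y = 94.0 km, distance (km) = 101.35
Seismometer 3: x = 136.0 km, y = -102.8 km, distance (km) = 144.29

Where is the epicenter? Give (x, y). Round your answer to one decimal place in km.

Circle about each station: (x + 57.5)² + (y − 77.7)² = 126.27²; (x − 114.3)² + (y − 94.0)² = 101.35²; (x − 136.0)² + (y + 102.8)² = 144.29².
Subtracting pairs of circle equations eliminates x²+y² and gives linear equations (the radical axes):
343.6 x + 32.6 y = 18229.24
387.0 x − 361.0 y = 14844.81
Solving the 2×2 system: x ≈ 51.7, y ≈ 14.3 km.

x ≈ 51.7 km, y ≈ 14.3 km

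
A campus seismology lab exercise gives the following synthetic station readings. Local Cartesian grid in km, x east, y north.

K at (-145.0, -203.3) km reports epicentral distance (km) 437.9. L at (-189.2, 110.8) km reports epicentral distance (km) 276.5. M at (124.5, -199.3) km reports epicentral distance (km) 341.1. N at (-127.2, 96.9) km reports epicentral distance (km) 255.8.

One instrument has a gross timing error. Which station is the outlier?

L

Solve using three stations at a time. Using K, M, N (subtract circle equations pairwise → linear system) gives (x, y) ≈ (124.6, 141.7).
Distances from that point to each station vs reported:
  K: calculated 437.9 vs reported 437.9 → residual 0.0 km
  L: calculated 315.3 vs reported 276.5 → residual 38.8 km
  M: calculated 341.0 vs reported 341.1 → residual 0.1 km
  N: calculated 255.7 vs reported 255.8 → residual 0.1 km
K, M, N are mutually consistent (residuals ≈ 0); L is off by 38.8 km.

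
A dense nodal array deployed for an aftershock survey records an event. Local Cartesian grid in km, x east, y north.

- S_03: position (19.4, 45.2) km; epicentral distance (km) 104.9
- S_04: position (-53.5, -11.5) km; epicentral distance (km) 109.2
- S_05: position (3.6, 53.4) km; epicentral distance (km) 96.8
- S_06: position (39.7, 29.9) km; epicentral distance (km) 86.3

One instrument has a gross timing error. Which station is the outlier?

Solve using three stations at a time. Using S_03, S_04, S_06 (subtract circle equations pairwise → linear system) gives (x, y) ≈ (46.3, -56.5).
Distances from that point to each station vs reported:
  S_03: calculated 105.2 vs reported 104.9 → residual 0.3 km
  S_04: calculated 109.4 vs reported 109.2 → residual 0.2 km
  S_05: calculated 117.9 vs reported 96.8 → residual 21.1 km
  S_06: calculated 86.6 vs reported 86.3 → residual 0.3 km
S_03, S_04, S_06 are mutually consistent (residuals ≈ 0); S_05 is off by 21.1 km.

S_05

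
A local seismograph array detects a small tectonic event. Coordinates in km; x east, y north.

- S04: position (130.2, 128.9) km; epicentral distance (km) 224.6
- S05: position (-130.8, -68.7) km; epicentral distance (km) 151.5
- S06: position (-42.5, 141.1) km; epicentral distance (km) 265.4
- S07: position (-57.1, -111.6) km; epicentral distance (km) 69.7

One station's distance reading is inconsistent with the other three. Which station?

Solve using three stations at a time. Using S05, S06, S07 (subtract circle equations pairwise → linear system) gives (x, y) ≈ (12.2, -118.6).
Distances from that point to each station vs reported:
  S04: calculated 274.2 vs reported 224.6 → residual 49.6 km
  S05: calculated 151.5 vs reported 151.5 → residual 0.0 km
  S06: calculated 265.4 vs reported 265.4 → residual 0.0 km
  S07: calculated 69.7 vs reported 69.7 → residual 0.0 km
S05, S06, S07 are mutually consistent (residuals ≈ 0); S04 is off by 49.6 km.

S04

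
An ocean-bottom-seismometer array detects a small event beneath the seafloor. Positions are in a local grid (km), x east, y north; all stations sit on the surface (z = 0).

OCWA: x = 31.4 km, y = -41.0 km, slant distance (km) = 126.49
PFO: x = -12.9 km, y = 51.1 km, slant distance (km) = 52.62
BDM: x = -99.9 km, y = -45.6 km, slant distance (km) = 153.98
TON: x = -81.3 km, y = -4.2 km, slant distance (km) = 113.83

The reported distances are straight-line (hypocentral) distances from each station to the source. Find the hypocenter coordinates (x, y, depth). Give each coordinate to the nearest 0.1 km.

Each station gives a sphere (x−x_i)² + (y−y_i)² + z² = d_i² (stations at z=0).
Subtracting the OCWA sphere from PFO and BDM: z² cancels, leaving linear equations in x and y:
-88.6 x + 184.2 y = 13341.52
-262.6 x − 9.2 y = 1682.29
Solving: x ≈ -8.796, y ≈ 68.199 km (keep extra digits for the depth step; rounded: -8.8, 68.2).
Then from the OCWA sphere: z² = 126.49² − (x − 31.4)² − (y + 41.0)² with x = -8.796, y = 68.199, so z ≈ 49.594 ≈ 49.6 km.
Check against TON (with the unrounded solution): distance 113.83 ≈ 113.83 km. ✓

x ≈ -8.8 km, y ≈ 68.2 km, depth ≈ 49.6 km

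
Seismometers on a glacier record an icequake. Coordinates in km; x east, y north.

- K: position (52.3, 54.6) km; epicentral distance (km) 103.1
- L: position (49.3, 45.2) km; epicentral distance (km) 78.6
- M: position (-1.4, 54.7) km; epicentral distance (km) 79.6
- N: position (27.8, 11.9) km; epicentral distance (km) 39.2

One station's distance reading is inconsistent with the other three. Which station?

K

Solve using three stations at a time. Using L, M, N (subtract circle equations pairwise → linear system) gives (x, y) ≈ (11.7, -23.8).
Distances from that point to each station vs reported:
  K: calculated 88.3 vs reported 103.1 → residual 14.8 km
  L: calculated 78.6 vs reported 78.6 → residual 0.0 km
  M: calculated 79.6 vs reported 79.6 → residual 0.0 km
  N: calculated 39.2 vs reported 39.2 → residual 0.0 km
L, M, N are mutually consistent (residuals ≈ 0); K is off by 14.8 km.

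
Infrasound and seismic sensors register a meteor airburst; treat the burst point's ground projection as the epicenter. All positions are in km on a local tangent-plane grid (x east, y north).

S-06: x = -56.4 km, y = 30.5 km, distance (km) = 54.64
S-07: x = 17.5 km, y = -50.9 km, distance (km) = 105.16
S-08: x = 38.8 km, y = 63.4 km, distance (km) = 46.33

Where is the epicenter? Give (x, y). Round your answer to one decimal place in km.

Circle about each station: (x + 56.4)² + (y − 30.5)² = 54.64²; (x − 17.5)² + (y + 50.9)² = 105.16²; (x − 38.8)² + (y − 63.4)² = 46.33².
Subtracting pairs of circle equations eliminates x²+y² and gives linear equations (the radical axes):
147.8 x − 162.8 y = -9287.25
190.4 x + 65.8 y = 2252.85
Solving the 2×2 system: x ≈ -6.0, y ≈ 51.6 km.

-6.0 km east, 51.6 km north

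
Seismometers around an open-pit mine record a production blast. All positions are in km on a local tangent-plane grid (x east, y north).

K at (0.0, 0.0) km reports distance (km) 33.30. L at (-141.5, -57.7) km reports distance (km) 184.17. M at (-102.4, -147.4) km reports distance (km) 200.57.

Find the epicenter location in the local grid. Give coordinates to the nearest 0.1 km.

Circle about each station: x² + y² = 33.30²; (x + 141.5)² + (y + 57.7)² = 184.17²; (x + 102.4)² + (y + 147.4)² = 200.57².
Subtracting the K equation from the L and M equations removes the quadratic terms:
-283.0 x − 115.4 y = -9458.16
-204.8 x − 294.8 y = -6906.91
Solving the 2×2 system: x ≈ 33.3, y ≈ 0.3 km.
Check against K (with the unrounded x, y): √(x²+y²) = 33.30 ≈ 33.30 km. ✓

x ≈ 33.3 km, y ≈ 0.3 km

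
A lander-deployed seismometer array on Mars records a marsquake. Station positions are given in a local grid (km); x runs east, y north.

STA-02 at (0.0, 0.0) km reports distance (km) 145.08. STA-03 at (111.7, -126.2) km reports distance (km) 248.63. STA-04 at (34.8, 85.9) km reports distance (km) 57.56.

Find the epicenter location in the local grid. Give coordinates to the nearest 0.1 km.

Circle about each station: x² + y² = 145.08²; (x − 111.7)² + (y + 126.2)² = 248.63²; (x − 34.8)² + (y − 85.9)² = 57.56².
Subtracting the STA-02 equation from the STA-03 and STA-04 equations removes the quadratic terms:
223.4 x − 252.4 y = -12365.34
69.6 x + 171.8 y = 26324.90
Solving the 2×2 system: x ≈ 80.8, y ≈ 120.5 km.
Check against STA-02 (with the unrounded x, y): √(x²+y²) = 145.08 ≈ 145.08 km. ✓

80.8 km east, 120.5 km north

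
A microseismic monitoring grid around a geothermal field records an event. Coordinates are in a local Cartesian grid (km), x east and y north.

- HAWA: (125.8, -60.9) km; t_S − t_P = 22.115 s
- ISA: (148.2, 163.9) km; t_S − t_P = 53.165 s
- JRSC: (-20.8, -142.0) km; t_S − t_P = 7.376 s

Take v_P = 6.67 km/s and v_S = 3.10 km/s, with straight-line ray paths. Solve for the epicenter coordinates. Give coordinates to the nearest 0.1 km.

Distance from S−P lag: d = Δt · v_P v_S / (v_P − v_S) = Δt · (6.67·3.10)/(6.67−3.10) ≈ 5.7919·Δt.
So d_HAWA = 128.09, d_ISA = 307.93, d_JRSC = 42.72 km.
Circle about each station: (x − 125.8)² + (y + 60.9)² = 128.09²; (x − 148.2)² + (y − 163.9)² = 307.93²; (x + 20.8)² + (y + 142.0)² = 42.72².
Subtracting pairs of circle equations eliminates x²+y² and gives linear equations (the radical axes):
44.8 x + 449.6 y = -49121.84
-293.2 x − 162.2 y = 15644.24
Solving the 2×2 system: x ≈ 7.5, y ≈ -110.0 km.

7.5 km east, -110.0 km north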